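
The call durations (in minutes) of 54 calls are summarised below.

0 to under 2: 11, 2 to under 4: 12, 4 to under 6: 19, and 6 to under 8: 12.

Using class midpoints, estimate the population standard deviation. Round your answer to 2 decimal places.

2.09

Midpoints: 1, 3, 5, 7
n = 54, Σfm = 226, mean = 4.1852
Σfm² = 1182
Σf(m − x̄)² = Σfm² − (Σfm)²/n = 1182 − 226²/54 = 236.1481
Population variance = 236.1481 / 54 = 4.3731
Standard deviation = √4.3731 = 2.0912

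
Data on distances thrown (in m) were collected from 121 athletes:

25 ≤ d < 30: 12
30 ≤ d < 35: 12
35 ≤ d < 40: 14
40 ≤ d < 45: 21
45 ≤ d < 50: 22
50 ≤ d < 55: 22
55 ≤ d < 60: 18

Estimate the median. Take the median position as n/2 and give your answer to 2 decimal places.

Cumulative frequencies: 12, 24, 38, 59, 81, 103, 121
n = 121; position = n/2 = 60.5.
This falls in the class 45 ≤ d < 50: L = 45, F = 59, f = 22, h = 5.
Median ≈ 45 + ((60.5 − 59) / 22) × 5 = 45.3409

45.34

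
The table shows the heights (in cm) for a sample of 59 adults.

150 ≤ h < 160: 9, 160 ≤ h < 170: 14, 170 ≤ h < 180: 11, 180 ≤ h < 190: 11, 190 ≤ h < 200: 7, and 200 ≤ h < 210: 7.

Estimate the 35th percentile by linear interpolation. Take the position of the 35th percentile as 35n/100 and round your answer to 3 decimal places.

168.321

Cumulative frequencies: 9, 23, 34, 45, 52, 59
n = 59; position = 35n/100 = 20.65.
This falls in the class 160 ≤ h < 170: L = 160, F = 9, f = 14, h = 10.
35th percentile ≈ 160 + ((20.65 − 9) / 14) × 10 = 168.3214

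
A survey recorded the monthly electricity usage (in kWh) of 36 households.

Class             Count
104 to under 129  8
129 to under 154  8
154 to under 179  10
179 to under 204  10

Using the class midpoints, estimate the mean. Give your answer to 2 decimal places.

156.78

Midpoints: 116.5, 141.5, 166.5, 191.5
Σfm = 8×116.5 + 8×141.5 + 10×166.5 + 10×191.5 = 5644
n = Σf = 36
Mean = 5644 / 36 = 156.7778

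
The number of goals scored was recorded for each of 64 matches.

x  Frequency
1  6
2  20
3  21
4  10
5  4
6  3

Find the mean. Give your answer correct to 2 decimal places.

2.92

Values: 1, 2, 3, 4, 5, 6
Σfx = 6×1 + 20×2 + 21×3 + 10×4 + 4×5 + 3×6 = 187
n = Σf = 64
Mean = 187 / 64 = 2.9219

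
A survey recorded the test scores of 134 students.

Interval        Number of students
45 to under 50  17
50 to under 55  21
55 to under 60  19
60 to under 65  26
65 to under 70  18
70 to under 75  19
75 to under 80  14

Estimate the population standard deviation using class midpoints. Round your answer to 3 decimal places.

Midpoints: 47.5, 52.5, 57.5, 62.5, 67.5, 72.5, 77.5
n = 134, Σfm = 8305, mean = 61.9776
Σfm² = 526587.5
Σf(m − x̄)² = Σfm² − (Σfm)²/n = 526587.5 − 8305²/134 = 11863.4328
Population variance = 11863.4328 / 134 = 88.5331
Standard deviation = √88.5331 = 9.4092

9.409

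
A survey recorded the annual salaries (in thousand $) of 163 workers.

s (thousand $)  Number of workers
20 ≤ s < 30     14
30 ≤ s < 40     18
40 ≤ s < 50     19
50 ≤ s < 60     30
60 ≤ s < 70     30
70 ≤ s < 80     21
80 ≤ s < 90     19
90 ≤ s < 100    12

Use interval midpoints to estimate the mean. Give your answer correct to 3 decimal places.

Midpoints: 25, 35, 45, 55, 65, 75, 85, 95
Σfm = 14×25 + 18×35 + 19×45 + 30×55 + 30×65 + 21×75 + 19×85 + 12×95 = 9765
n = Σf = 163
Mean = 9765 / 163 = 59.9080

59.908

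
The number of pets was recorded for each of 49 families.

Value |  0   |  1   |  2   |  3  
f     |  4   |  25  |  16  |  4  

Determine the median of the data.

Cumulative frequencies: 4, 29, 45, 49
n = 49, so the median is the value in position (n+1)/2 = 25.
Position 25 falls at value 1.

1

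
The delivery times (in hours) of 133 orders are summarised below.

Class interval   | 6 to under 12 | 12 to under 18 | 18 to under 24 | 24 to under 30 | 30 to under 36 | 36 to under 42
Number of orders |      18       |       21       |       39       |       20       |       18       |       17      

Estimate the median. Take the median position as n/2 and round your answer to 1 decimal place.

Cumulative frequencies: 18, 39, 78, 98, 116, 133
n = 133; position = n/2 = 66.5.
This falls in the class 18 to under 24: L = 18, F = 39, f = 39, h = 6.
Median ≈ 18 + ((66.5 − 39) / 39) × 6 = 22.2308

22.2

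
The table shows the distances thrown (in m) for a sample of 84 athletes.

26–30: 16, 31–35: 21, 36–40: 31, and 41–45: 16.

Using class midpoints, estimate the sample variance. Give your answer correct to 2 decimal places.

Midpoints: 28, 33, 38, 43
n = 84, Σfm = 3007, mean = 35.7976
Σfm² = 109761
Σf(m − x̄)² = Σfm² − (Σfm)²/n = 109761 − 3007²/84 = 2117.5595
Sample variance = 2117.5595 / 83 = 25.5128

25.51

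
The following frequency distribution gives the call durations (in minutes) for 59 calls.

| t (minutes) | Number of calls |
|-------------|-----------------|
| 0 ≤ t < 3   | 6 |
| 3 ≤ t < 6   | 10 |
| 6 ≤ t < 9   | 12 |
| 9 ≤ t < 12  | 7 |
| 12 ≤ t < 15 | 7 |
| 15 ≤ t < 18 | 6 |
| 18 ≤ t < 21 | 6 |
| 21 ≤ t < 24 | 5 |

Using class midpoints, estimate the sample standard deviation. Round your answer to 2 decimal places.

6.47

Midpoints: 1.5, 4.5, 7.5, 10.5, 13.5, 16.5, 19.5, 22.5
n = 59, Σfm = 640.5, mean = 10.8559
Σfm² = 9384.75
Σf(m − x̄)² = Σfm² − (Σfm)²/n = 9384.75 − 640.5²/59 = 2431.5254
Sample variance = 2431.5254 / 58 = 41.9229
Standard deviation = √41.9229 = 6.4748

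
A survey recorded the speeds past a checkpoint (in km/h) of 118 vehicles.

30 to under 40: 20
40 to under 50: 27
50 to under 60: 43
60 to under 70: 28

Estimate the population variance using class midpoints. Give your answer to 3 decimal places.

103.483

Midpoints: 35, 45, 55, 65
n = 118, Σfm = 6100, mean = 51.6949
Σfm² = 327550
Σf(m − x̄)² = Σfm² − (Σfm)²/n = 327550 − 6100²/118 = 12211.0169
Population variance = 12211.0169 / 118 = 103.4832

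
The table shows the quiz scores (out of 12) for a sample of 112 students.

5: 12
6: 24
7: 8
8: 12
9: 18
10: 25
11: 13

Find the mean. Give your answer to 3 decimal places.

Values: 5, 6, 7, 8, 9, 10, 11
Σfx = 12×5 + 24×6 + 8×7 + 12×8 + 18×9 + 25×10 + 13×11 = 911
n = Σf = 112
Mean = 911 / 112 = 8.1339

8.134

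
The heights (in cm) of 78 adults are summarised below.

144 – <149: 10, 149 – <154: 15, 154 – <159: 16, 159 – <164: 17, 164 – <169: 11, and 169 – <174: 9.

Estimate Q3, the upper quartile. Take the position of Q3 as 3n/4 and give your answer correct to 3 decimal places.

164.227

Cumulative frequencies: 10, 25, 41, 58, 69, 78
n = 78; position = 3n/4 = 58.5.
This falls in the class 164 – <169: L = 164, F = 58, f = 11, h = 5.
Upper quartile ≈ 164 + ((58.5 − 58) / 11) × 5 = 164.2273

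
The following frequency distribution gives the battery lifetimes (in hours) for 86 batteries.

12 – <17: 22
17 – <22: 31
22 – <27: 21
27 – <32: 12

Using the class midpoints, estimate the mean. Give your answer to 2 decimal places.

20.84

Midpoints: 14.5, 19.5, 24.5, 29.5
Σfm = 22×14.5 + 31×19.5 + 21×24.5 + 12×29.5 = 1792
n = Σf = 86
Mean = 1792 / 86 = 20.8372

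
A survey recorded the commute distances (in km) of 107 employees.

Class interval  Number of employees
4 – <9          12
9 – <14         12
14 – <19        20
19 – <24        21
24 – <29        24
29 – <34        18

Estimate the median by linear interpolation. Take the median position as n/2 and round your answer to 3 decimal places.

Cumulative frequencies: 12, 24, 44, 65, 89, 107
n = 107; position = n/2 = 53.5.
This falls in the class 19 – <24: L = 19, F = 44, f = 21, h = 5.
Median ≈ 19 + ((53.5 − 44) / 21) × 5 = 21.2619

21.262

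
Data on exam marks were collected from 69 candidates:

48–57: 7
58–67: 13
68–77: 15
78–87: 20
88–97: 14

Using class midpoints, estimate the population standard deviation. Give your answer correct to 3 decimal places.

Midpoints: 52.5, 62.5, 72.5, 82.5, 92.5
n = 69, Σfm = 5212.5, mean = 75.5435
Σfm² = 404831.25
Σf(m − x̄)² = Σfm² − (Σfm)²/n = 404831.25 − 5212.5²/69 = 11060.8696
Population variance = 11060.8696 / 69 = 160.3025
Standard deviation = √160.3025 = 12.6611

12.661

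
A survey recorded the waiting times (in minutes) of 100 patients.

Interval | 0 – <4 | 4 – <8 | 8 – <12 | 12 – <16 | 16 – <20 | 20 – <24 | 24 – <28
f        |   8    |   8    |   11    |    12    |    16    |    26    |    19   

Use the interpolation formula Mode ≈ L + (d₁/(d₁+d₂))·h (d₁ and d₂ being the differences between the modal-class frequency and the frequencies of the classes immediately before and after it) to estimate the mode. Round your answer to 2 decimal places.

22.35

Modal class: 20 – <24 (highest frequency 26).
d₁ = 26 − 16 = 10, d₂ = 26 − 19 = 7
Mode ≈ 20 + (10/(10+7)) × 4 = 20 + 2.3529 = 22.3529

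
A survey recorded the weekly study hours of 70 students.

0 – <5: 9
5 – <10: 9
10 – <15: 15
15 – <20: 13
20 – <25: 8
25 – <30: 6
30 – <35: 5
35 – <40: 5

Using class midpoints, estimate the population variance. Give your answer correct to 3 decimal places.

Midpoints: 2.5, 7.5, 12.5, 17.5, 22.5, 27.5, 32.5, 37.5
n = 70, Σfm = 1200, mean = 17.1429
Σfm² = 27787.5
Σf(m − x̄)² = Σfm² − (Σfm)²/n = 27787.5 − 1200²/70 = 7216.0714
Population variance = 7216.0714 / 70 = 103.0867

103.087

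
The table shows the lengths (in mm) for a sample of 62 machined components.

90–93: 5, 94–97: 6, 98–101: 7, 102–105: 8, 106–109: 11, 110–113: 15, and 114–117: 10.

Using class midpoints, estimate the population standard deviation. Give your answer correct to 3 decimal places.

Midpoints: 91.5, 95.5, 99.5, 103.5, 107.5, 111.5, 115.5
n = 62, Σfm = 6565, mean = 105.8871
Σfm² = 698587.5
Σf(m − x̄)² = Σfm² − (Σfm)²/n = 698587.5 − 6565²/62 = 3438.7097
Population variance = 3438.7097 / 62 = 55.4631
Standard deviation = √55.4631 = 7.4474

7.447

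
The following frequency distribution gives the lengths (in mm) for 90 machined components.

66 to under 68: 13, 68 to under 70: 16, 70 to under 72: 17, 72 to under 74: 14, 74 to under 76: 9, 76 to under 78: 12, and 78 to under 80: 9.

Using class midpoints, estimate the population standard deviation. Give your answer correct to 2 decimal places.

3.81

Midpoints: 67, 69, 71, 73, 75, 77, 79
n = 90, Σfm = 6514, mean = 72.3778
Σfm² = 472778
Σf(m − x̄)² = Σfm² − (Σfm)²/n = 472778 − 6514²/90 = 1309.1556
Population variance = 1309.1556 / 90 = 14.5462
Standard deviation = √14.5462 = 3.8139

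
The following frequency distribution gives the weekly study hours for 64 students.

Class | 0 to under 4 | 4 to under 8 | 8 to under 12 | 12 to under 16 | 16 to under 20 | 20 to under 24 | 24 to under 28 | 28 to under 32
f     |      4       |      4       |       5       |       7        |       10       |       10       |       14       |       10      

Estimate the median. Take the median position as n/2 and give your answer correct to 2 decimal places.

20.80

Cumulative frequencies: 4, 8, 13, 20, 30, 40, 54, 64
n = 64; position = n/2 = 32.
This falls in the class 20 to under 24: L = 20, F = 30, f = 10, h = 4.
Median ≈ 20 + ((32 − 30) / 10) × 4 = 20.8000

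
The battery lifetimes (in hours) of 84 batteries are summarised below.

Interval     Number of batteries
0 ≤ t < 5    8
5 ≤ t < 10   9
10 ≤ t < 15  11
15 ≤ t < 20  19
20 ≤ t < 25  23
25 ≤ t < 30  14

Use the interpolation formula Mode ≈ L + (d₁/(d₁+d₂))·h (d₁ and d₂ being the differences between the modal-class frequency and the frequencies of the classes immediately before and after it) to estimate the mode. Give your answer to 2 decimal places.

21.54

Modal class: 20 ≤ t < 25 (highest frequency 23).
d₁ = 23 − 19 = 4, d₂ = 23 − 14 = 9
Mode ≈ 20 + (4/(4+9)) × 5 = 20 + 1.5385 = 21.5385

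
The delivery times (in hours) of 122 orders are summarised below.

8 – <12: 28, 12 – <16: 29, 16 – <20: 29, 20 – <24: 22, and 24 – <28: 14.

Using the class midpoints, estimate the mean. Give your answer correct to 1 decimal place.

16.9

Midpoints: 10, 14, 18, 22, 26
Σfm = 28×10 + 29×14 + 29×18 + 22×22 + 14×26 = 2056
n = Σf = 122
Mean = 2056 / 122 = 16.8525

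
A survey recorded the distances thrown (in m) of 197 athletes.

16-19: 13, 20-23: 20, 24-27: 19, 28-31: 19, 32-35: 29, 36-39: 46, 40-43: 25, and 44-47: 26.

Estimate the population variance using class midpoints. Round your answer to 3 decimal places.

Midpoints: 17.5, 21.5, 25.5, 29.5, 33.5, 37.5, 41.5, 45.5
n = 197, Σfm = 6619.5, mean = 33.6015
Σfm² = 236231.25
Σf(m − x̄)² = Σfm² − (Σfm)²/n = 236231.25 − 6619.5²/197 = 13805.9695
Population variance = 13805.9695 / 197 = 70.0811

70.081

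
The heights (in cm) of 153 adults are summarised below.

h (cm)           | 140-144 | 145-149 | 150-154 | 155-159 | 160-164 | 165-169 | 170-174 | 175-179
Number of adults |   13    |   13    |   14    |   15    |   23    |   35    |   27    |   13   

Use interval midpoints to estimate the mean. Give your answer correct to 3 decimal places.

Midpoints: 142, 147, 152, 157, 162, 167, 172, 177
Σfm = 13×142 + 13×147 + 14×152 + 15×157 + 23×162 + 35×167 + 27×172 + 13×177 = 24756
n = Σf = 153
Mean = 24756 / 153 = 161.8039

161.804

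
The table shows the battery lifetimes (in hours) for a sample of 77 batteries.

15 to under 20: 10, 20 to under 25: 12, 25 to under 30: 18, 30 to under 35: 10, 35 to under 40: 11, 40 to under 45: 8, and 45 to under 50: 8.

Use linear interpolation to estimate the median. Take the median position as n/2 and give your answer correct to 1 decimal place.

Cumulative frequencies: 10, 22, 40, 50, 61, 69, 77
n = 77; position = n/2 = 38.5.
This falls in the class 25 to under 30: L = 25, F = 22, f = 18, h = 5.
Median ≈ 25 + ((38.5 − 22) / 18) × 5 = 29.5833

29.6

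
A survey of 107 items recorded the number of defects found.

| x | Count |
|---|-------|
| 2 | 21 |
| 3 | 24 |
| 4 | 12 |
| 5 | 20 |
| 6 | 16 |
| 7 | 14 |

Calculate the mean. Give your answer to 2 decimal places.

4.26

Values: 2, 3, 4, 5, 6, 7
Σfx = 21×2 + 24×3 + 12×4 + 20×5 + 16×6 + 14×7 = 456
n = Σf = 107
Mean = 456 / 107 = 4.2617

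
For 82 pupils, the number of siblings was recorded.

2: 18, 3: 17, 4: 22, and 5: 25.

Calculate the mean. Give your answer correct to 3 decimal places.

3.659

Values: 2, 3, 4, 5
Σfx = 18×2 + 17×3 + 22×4 + 25×5 = 300
n = Σf = 82
Mean = 300 / 82 = 3.6585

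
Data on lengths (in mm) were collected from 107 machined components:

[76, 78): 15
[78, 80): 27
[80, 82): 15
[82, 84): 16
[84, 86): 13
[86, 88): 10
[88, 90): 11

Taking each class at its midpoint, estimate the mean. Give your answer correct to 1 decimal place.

Midpoints: 77, 79, 81, 83, 85, 87, 89
Σfm = 15×77 + 27×79 + 15×81 + 16×83 + 13×85 + 10×87 + 11×89 = 8785
n = Σf = 107
Mean = 8785 / 107 = 82.1028

82.1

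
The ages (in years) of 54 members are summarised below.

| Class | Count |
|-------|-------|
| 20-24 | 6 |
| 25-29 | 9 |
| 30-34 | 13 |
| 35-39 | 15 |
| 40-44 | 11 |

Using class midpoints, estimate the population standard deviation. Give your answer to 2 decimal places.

6.36

Midpoints: 22, 27, 32, 37, 42
n = 54, Σfm = 1808, mean = 33.4815
Σfm² = 62716
Σf(m − x̄)² = Σfm² − (Σfm)²/n = 62716 − 1808²/54 = 2181.4815
Population variance = 2181.4815 / 54 = 40.3978
Standard deviation = √40.3978 = 6.3559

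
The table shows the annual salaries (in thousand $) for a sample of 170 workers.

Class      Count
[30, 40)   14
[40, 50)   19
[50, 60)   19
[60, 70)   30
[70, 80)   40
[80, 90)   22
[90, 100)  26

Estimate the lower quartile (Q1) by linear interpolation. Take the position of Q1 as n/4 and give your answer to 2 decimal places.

Cumulative frequencies: 14, 33, 52, 82, 122, 144, 170
n = 170; position = n/4 = 42.5.
This falls in the class [50, 60): L = 50, F = 33, f = 19, h = 10.
Lower quartile ≈ 50 + ((42.5 − 33) / 19) × 10 = 55.0000

55.00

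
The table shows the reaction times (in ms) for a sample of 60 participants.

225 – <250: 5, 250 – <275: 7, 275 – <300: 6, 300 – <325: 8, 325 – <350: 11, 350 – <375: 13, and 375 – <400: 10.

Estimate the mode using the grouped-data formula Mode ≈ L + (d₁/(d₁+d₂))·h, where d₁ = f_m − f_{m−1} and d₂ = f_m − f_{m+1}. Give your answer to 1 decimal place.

Modal class: 350 – <375 (highest frequency 13).
d₁ = 13 − 11 = 2, d₂ = 13 − 10 = 3
Mode ≈ 350 + (2/(2+3)) × 25 = 350 + 10.0000 = 360.0000

360.0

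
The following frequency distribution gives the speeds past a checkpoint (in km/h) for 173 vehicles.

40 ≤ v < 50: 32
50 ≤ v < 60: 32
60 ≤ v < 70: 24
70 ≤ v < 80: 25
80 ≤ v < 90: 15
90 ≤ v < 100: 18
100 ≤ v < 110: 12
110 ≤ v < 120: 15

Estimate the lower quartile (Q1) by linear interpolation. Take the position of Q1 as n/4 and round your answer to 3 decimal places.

53.516

Cumulative frequencies: 32, 64, 88, 113, 128, 146, 158, 173
n = 173; position = n/4 = 43.25.
This falls in the class 50 ≤ v < 60: L = 50, F = 32, f = 32, h = 10.
Lower quartile ≈ 50 + ((43.25 − 32) / 32) × 10 = 53.5156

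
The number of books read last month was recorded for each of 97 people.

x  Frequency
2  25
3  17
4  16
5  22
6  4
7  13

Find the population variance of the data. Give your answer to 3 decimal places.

2.804

Values: 2, 3, 4, 5, 6, 7
n = 97, Σfx = 390, mean = 4.0206
Σfx² = 1840
Σf(x − x̄)² = Σfx² − (Σfx)²/n = 1840 − 390²/97 = 271.9588
Population variance = 271.9588 / 97 = 2.8037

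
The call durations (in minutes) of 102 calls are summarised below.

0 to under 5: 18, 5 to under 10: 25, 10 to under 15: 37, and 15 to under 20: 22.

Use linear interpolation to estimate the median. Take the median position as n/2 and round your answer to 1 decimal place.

Cumulative frequencies: 18, 43, 80, 102
n = 102; position = n/2 = 51.
This falls in the class 10 to under 15: L = 10, F = 43, f = 37, h = 5.
Median ≈ 10 + ((51 − 43) / 37) × 5 = 11.0811

11.1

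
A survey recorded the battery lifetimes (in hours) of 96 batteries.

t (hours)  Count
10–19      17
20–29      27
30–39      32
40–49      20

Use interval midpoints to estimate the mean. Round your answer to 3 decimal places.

30.229

Midpoints: 14.5, 24.5, 34.5, 44.5
Σfm = 17×14.5 + 27×24.5 + 32×34.5 + 20×44.5 = 2902
n = Σf = 96
Mean = 2902 / 96 = 30.2292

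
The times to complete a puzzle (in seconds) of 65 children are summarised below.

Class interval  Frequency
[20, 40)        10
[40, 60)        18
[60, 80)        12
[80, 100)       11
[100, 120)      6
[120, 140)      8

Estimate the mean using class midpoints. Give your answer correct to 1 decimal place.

72.8

Midpoints: 30, 50, 70, 90, 110, 130
Σfm = 10×30 + 18×50 + 12×70 + 11×90 + 6×110 + 8×130 = 4730
n = Σf = 65
Mean = 4730 / 65 = 72.7692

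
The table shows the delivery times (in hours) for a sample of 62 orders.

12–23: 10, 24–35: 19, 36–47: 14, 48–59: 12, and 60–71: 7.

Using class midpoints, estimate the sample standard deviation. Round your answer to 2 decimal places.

15.08

Midpoints: 17.5, 29.5, 41.5, 53.5, 65.5
n = 62, Σfm = 2417, mean = 38.9839
Σfm² = 108087.5
Σf(m − x̄)² = Σfm² − (Σfm)²/n = 108087.5 − 2417²/62 = 13863.4839
Sample variance = 13863.4839 / 61 = 227.2702
Standard deviation = √227.2702 = 15.0755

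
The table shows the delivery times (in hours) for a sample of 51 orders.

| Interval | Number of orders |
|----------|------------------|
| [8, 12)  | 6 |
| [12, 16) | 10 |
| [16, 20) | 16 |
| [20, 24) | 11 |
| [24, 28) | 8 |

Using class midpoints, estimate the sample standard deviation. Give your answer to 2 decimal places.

4.95

Midpoints: 10, 14, 18, 22, 26
n = 51, Σfm = 938, mean = 18.3922
Σfm² = 18476
Σf(m − x̄)² = Σfm² − (Σfm)²/n = 18476 − 938²/51 = 1224.1569
Sample variance = 1224.1569 / 50 = 24.4831
Standard deviation = √24.4831 = 4.9480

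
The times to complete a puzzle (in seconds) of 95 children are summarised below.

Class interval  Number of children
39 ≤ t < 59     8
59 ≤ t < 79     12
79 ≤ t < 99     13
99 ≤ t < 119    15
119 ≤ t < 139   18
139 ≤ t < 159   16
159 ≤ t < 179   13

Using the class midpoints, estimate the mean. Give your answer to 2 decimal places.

114.89

Midpoints: 49, 69, 89, 109, 129, 149, 169
Σfm = 8×49 + 12×69 + 13×89 + 15×109 + 18×129 + 16×149 + 13×169 = 10915
n = Σf = 95
Mean = 10915 / 95 = 114.8947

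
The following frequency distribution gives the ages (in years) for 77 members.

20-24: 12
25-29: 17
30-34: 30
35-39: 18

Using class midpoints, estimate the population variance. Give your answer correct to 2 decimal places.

Midpoints: 22, 27, 32, 37
n = 77, Σfm = 2349, mean = 30.5065
Σfm² = 73563
Σf(m − x̄)² = Σfm² − (Σfm)²/n = 73563 − 2349²/77 = 1903.2468
Population variance = 1903.2468 / 77 = 24.7175

24.72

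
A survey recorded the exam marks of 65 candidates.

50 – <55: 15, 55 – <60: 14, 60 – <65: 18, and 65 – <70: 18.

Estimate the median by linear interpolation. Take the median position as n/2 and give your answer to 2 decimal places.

60.97

Cumulative frequencies: 15, 29, 47, 65
n = 65; position = n/2 = 32.5.
This falls in the class 60 – <65: L = 60, F = 29, f = 18, h = 5.
Median ≈ 60 + ((32.5 − 29) / 18) × 5 = 60.9722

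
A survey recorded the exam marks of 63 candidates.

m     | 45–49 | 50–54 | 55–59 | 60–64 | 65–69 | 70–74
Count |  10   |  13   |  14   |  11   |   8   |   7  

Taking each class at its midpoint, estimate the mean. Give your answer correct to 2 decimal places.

Midpoints: 47, 52, 57, 62, 67, 72
Σfm = 10×47 + 13×52 + 14×57 + 11×62 + 8×67 + 7×72 = 3666
n = Σf = 63
Mean = 3666 / 63 = 58.1905

58.19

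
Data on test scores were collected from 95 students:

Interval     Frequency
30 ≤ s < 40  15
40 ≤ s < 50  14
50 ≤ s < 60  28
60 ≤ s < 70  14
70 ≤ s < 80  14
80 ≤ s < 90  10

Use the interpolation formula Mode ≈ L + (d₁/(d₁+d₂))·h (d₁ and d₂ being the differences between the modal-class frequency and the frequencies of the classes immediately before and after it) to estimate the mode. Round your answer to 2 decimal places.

Modal class: 50 ≤ s < 60 (highest frequency 28).
d₁ = 28 − 14 = 14, d₂ = 28 − 14 = 14
Mode ≈ 50 + (14/(14+14)) × 10 = 50 + 5.0000 = 55.0000

55.00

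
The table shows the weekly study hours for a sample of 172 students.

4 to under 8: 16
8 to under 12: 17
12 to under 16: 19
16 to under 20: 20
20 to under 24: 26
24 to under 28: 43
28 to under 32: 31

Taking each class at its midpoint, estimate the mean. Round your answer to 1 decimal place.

Midpoints: 6, 10, 14, 18, 22, 26, 30
Σfm = 16×6 + 17×10 + 19×14 + 20×18 + 26×22 + 43×26 + 31×30 = 3512
n = Σf = 172
Mean = 3512 / 172 = 20.4186

20.4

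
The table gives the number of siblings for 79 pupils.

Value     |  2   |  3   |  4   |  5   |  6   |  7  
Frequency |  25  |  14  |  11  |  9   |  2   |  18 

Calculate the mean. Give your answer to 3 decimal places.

Values: 2, 3, 4, 5, 6, 7
Σfx = 25×2 + 14×3 + 11×4 + 9×5 + 2×6 + 18×7 = 319
n = Σf = 79
Mean = 319 / 79 = 4.0380

4.038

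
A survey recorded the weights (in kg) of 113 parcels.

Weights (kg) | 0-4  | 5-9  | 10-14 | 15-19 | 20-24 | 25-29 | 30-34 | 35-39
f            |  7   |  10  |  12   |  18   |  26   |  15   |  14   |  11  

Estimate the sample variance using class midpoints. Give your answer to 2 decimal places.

96.63

Midpoints: 2, 7, 12, 17, 22, 27, 32, 37
n = 113, Σfm = 2366, mean = 20.9381
Σfm² = 60362
Σf(m − x̄)² = Σfm² − (Σfm)²/n = 60362 − 2366²/113 = 10822.5664
Sample variance = 10822.5664 / 112 = 96.6301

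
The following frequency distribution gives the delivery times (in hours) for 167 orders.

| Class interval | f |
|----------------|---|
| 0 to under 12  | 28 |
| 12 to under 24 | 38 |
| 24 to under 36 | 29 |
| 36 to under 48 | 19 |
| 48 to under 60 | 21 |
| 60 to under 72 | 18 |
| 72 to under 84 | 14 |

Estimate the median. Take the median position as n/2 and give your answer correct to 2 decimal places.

Cumulative frequencies: 28, 66, 95, 114, 135, 153, 167
n = 167; position = n/2 = 83.5.
This falls in the class 24 to under 36: L = 24, F = 66, f = 29, h = 12.
Median ≈ 24 + ((83.5 − 66) / 29) × 12 = 31.2414

31.24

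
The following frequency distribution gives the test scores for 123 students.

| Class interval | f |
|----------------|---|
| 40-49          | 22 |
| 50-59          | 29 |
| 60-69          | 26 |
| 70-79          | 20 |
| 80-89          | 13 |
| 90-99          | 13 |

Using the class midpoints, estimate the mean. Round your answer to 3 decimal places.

Midpoints: 44.5, 54.5, 64.5, 74.5, 84.5, 94.5
Σfm = 22×44.5 + 29×54.5 + 26×64.5 + 20×74.5 + 13×84.5 + 13×94.5 = 8053.5
n = Σf = 123
Mean = 8053.5 / 123 = 65.4756

65.476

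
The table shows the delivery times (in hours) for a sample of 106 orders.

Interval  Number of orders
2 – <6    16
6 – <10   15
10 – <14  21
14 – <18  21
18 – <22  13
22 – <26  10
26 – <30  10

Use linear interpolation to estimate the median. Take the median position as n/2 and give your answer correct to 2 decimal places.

14.19

Cumulative frequencies: 16, 31, 52, 73, 86, 96, 106
n = 106; position = n/2 = 53.
This falls in the class 14 – <18: L = 14, F = 52, f = 21, h = 4.
Median ≈ 14 + ((53 − 52) / 21) × 4 = 14.1905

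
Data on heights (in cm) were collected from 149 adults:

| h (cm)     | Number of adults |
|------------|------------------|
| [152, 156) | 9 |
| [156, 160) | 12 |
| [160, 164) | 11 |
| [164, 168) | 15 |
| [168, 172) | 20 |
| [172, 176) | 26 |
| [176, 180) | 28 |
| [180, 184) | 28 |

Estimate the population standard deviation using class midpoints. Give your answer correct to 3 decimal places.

8.540

Midpoints: 154, 158, 162, 166, 170, 174, 178, 182
n = 149, Σfm = 25558, mean = 171.5302
Σfm² = 4394836
Σf(m − x̄)² = Σfm² − (Σfm)²/n = 4394836 − 25558²/149 = 10867.1141
Population variance = 10867.1141 / 149 = 72.9337
Standard deviation = √72.9337 = 8.5401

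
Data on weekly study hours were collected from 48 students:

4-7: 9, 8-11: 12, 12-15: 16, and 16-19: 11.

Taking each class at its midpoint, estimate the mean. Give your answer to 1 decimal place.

Midpoints: 5.5, 9.5, 13.5, 17.5
Σfm = 9×5.5 + 12×9.5 + 16×13.5 + 11×17.5 = 572
n = Σf = 48
Mean = 572 / 48 = 11.9167

11.9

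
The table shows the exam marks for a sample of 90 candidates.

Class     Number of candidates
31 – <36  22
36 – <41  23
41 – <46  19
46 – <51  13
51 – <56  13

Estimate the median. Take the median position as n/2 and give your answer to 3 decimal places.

41.000

Cumulative frequencies: 22, 45, 64, 77, 90
n = 90; position = n/2 = 45.
This falls in the class 36 – <41: L = 36, F = 22, f = 23, h = 5.
Median ≈ 36 + ((45 − 22) / 23) × 5 = 41.0000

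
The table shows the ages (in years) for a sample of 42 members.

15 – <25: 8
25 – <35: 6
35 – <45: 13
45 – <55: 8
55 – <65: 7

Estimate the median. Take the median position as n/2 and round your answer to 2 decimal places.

Cumulative frequencies: 8, 14, 27, 35, 42
n = 42; position = n/2 = 21.
This falls in the class 35 – <45: L = 35, F = 14, f = 13, h = 10.
Median ≈ 35 + ((21 − 14) / 13) × 10 = 40.3846

40.38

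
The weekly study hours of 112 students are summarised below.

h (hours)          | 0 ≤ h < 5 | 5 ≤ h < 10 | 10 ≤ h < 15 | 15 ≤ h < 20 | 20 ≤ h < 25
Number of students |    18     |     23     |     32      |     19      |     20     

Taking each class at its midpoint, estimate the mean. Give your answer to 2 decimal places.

Midpoints: 2.5, 7.5, 12.5, 17.5, 22.5
Σfm = 18×2.5 + 23×7.5 + 32×12.5 + 19×17.5 + 20×22.5 = 1400
n = Σf = 112
Mean = 1400 / 112 = 12.5000

12.50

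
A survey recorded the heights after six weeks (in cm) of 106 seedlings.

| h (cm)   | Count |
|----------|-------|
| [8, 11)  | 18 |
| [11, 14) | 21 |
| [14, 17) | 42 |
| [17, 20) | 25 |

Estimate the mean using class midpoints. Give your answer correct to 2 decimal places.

Midpoints: 9.5, 12.5, 15.5, 18.5
Σfm = 18×9.5 + 21×12.5 + 42×15.5 + 25×18.5 = 1547
n = Σf = 106
Mean = 1547 / 106 = 14.5943

14.59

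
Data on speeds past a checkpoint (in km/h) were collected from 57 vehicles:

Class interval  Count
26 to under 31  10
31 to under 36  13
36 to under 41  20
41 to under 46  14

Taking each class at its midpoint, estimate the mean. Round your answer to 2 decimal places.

36.83

Midpoints: 28.5, 33.5, 38.5, 43.5
Σfm = 10×28.5 + 13×33.5 + 20×38.5 + 14×43.5 = 2099.5
n = Σf = 57
Mean = 2099.5 / 57 = 36.8333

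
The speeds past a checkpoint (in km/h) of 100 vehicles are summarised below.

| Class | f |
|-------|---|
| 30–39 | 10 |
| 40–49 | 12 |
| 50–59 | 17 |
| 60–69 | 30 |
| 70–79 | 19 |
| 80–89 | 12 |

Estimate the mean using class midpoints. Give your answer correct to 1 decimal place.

Midpoints: 34.5, 44.5, 54.5, 64.5, 74.5, 84.5
Σfm = 10×34.5 + 12×44.5 + 17×54.5 + 30×64.5 + 19×74.5 + 12×84.5 = 6170
n = Σf = 100
Mean = 6170 / 100 = 61.7000

61.7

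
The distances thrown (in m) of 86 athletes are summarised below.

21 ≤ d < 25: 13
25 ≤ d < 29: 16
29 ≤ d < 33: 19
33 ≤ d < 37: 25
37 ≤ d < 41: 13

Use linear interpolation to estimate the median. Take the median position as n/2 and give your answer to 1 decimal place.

Cumulative frequencies: 13, 29, 48, 73, 86
n = 86; position = n/2 = 43.
This falls in the class 29 ≤ d < 33: L = 29, F = 29, f = 19, h = 4.
Median ≈ 29 + ((43 − 29) / 19) × 4 = 31.9474

31.9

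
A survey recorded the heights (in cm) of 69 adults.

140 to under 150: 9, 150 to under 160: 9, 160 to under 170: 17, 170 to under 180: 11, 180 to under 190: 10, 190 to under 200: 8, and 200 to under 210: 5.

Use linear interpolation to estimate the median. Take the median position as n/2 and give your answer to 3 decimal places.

169.706

Cumulative frequencies: 9, 18, 35, 46, 56, 64, 69
n = 69; position = n/2 = 34.5.
This falls in the class 160 to under 170: L = 160, F = 18, f = 17, h = 10.
Median ≈ 160 + ((34.5 − 18) / 17) × 10 = 169.7059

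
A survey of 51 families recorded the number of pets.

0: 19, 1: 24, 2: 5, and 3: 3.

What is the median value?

Cumulative frequencies: 19, 43, 48, 51
n = 51, so the median is the value in position (n+1)/2 = 26.
Position 26 falls at value 1.

1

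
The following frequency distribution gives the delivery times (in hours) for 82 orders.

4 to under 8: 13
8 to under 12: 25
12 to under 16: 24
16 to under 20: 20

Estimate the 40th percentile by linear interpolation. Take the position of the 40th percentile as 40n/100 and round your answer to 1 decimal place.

11.2

Cumulative frequencies: 13, 38, 62, 82
n = 82; position = 40n/100 = 32.8.
This falls in the class 8 to under 12: L = 8, F = 13, f = 25, h = 4.
40th percentile ≈ 8 + ((32.8 − 13) / 25) × 4 = 11.1680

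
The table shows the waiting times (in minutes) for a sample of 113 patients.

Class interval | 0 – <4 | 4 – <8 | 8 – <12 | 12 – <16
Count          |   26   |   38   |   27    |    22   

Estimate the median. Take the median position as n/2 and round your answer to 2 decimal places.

Cumulative frequencies: 26, 64, 91, 113
n = 113; position = n/2 = 56.5.
This falls in the class 4 – <8: L = 4, F = 26, f = 38, h = 4.
Median ≈ 4 + ((56.5 − 26) / 38) × 4 = 7.2105

7.21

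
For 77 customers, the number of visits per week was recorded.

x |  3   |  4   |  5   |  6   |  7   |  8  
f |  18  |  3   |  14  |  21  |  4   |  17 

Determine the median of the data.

6

Cumulative frequencies: 18, 21, 35, 56, 60, 77
n = 77, so the median is the value in position (n+1)/2 = 39.
Position 39 falls at value 6.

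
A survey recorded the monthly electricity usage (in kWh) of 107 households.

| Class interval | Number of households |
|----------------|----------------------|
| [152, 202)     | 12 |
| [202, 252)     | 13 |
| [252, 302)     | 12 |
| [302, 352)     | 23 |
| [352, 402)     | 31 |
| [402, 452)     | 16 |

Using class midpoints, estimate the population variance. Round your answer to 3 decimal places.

6211.896

Midpoints: 177, 227, 277, 327, 377, 427
n = 107, Σfm = 34439, mean = 321.8598
Σfm² = 11749203
Σf(m − x̄)² = Σfm² − (Σfm)²/n = 11749203 − 34439²/107 = 664672.8972
Population variance = 664672.8972 / 107 = 6211.8962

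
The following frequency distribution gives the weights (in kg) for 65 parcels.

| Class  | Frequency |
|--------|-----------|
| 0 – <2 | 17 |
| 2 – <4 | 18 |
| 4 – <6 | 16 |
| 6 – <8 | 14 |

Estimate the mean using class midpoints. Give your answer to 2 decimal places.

Midpoints: 1, 3, 5, 7
Σfm = 17×1 + 18×3 + 16×5 + 14×7 = 249
n = Σf = 65
Mean = 249 / 65 = 3.8308

3.83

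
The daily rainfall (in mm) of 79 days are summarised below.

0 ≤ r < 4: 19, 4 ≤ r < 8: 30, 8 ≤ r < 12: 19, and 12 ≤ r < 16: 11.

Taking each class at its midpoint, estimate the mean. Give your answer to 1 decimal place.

Midpoints: 2, 6, 10, 14
Σfm = 19×2 + 30×6 + 19×10 + 11×14 = 562
n = Σf = 79
Mean = 562 / 79 = 7.1139

7.1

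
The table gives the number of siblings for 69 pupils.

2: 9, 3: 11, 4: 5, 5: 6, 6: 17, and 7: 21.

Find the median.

6

Cumulative frequencies: 9, 20, 25, 31, 48, 69
n = 69, so the median is the value in position (n+1)/2 = 35.
Position 35 falls at value 6.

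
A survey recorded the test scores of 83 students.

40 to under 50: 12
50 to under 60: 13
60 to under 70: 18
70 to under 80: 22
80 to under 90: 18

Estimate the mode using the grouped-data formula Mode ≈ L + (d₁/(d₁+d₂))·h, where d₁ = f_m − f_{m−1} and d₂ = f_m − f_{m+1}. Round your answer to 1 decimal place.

75.0

Modal class: 70 to under 80 (highest frequency 22).
d₁ = 22 − 18 = 4, d₂ = 22 − 18 = 4
Mode ≈ 70 + (4/(4+4)) × 10 = 70 + 5.0000 = 75.0000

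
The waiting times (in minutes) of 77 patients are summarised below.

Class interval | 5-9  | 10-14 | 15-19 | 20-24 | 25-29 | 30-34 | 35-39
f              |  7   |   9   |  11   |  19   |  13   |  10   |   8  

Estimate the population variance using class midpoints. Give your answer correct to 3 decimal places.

76.092

Midpoints: 7, 12, 17, 22, 27, 32, 37
n = 77, Σfm = 1729, mean = 22.4545
Σfm² = 44683
Σf(m − x̄)² = Σfm² − (Σfm)²/n = 44683 − 1729²/77 = 5859.0909
Population variance = 5859.0909 / 77 = 76.0921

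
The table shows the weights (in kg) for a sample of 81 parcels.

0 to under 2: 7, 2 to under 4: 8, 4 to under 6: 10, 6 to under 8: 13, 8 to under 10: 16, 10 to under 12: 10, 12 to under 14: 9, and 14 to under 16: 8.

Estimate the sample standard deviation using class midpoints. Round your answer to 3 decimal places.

4.133

Midpoints: 1, 3, 5, 7, 9, 11, 13, 15
n = 81, Σfm = 663, mean = 8.1852
Σfm² = 6793
Σf(m − x̄)² = Σfm² − (Σfm)²/n = 6793 − 663²/81 = 1366.2222
Sample variance = 1366.2222 / 80 = 17.0778
Standard deviation = √17.0778 = 4.1325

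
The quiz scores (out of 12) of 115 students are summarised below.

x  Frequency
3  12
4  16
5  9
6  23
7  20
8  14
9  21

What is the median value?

6

Cumulative frequencies: 12, 28, 37, 60, 80, 94, 115
n = 115, so the median is the value in position (n+1)/2 = 58.
Position 58 falls at value 6.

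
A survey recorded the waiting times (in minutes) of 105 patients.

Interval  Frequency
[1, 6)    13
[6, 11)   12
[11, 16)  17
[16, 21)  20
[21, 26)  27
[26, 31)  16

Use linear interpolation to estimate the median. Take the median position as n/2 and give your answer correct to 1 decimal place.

18.6

Cumulative frequencies: 13, 25, 42, 62, 89, 105
n = 105; position = n/2 = 52.5.
This falls in the class [16, 21): L = 16, F = 42, f = 20, h = 5.
Median ≈ 16 + ((52.5 − 42) / 20) × 5 = 18.6250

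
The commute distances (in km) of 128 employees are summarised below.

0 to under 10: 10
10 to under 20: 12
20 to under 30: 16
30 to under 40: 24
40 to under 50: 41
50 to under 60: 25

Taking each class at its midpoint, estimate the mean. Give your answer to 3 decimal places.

36.641

Midpoints: 5, 15, 25, 35, 45, 55
Σfm = 10×5 + 12×15 + 16×25 + 24×35 + 41×45 + 25×55 = 4690
n = Σf = 128
Mean = 4690 / 128 = 36.6406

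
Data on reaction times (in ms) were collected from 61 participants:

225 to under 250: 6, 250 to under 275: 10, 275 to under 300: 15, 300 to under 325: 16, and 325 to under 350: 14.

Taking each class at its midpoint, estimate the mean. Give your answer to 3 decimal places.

296.516

Midpoints: 237.5, 262.5, 287.5, 312.5, 337.5
Σfm = 6×237.5 + 10×262.5 + 15×287.5 + 16×312.5 + 14×337.5 = 18087.5
n = Σf = 61
Mean = 18087.5 / 61 = 296.5164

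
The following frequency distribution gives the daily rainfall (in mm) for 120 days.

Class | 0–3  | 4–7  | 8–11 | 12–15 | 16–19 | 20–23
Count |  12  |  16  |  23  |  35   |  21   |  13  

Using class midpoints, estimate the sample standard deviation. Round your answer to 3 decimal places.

Midpoints: 1.5, 5.5, 9.5, 13.5, 17.5, 21.5
n = 120, Σfm = 1444, mean = 12.0333
Σfm² = 21406
Σf(m − x̄)² = Σfm² − (Σfm)²/n = 21406 − 1444²/120 = 4029.8667
Sample variance = 4029.8667 / 119 = 33.8644
Standard deviation = √33.8644 = 5.8193

5.819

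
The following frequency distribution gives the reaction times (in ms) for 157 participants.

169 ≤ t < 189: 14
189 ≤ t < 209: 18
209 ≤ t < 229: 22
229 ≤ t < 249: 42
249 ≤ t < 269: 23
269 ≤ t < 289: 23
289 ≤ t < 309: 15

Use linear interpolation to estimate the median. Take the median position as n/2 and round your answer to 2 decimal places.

240.67

Cumulative frequencies: 14, 32, 54, 96, 119, 142, 157
n = 157; position = n/2 = 78.5.
This falls in the class 229 ≤ t < 249: L = 229, F = 54, f = 42, h = 20.
Median ≈ 229 + ((78.5 − 54) / 42) × 20 = 240.6667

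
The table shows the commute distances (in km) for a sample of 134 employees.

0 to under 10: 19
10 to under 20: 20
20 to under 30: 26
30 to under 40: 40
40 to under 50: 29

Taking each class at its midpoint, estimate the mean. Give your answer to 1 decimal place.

Midpoints: 5, 15, 25, 35, 45
Σfm = 19×5 + 20×15 + 26×25 + 40×35 + 29×45 = 3750
n = Σf = 134
Mean = 3750 / 134 = 27.9851

28.0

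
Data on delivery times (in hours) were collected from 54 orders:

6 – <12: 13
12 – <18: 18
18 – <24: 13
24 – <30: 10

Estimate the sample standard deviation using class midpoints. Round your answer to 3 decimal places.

6.309

Midpoints: 9, 15, 21, 27
n = 54, Σfm = 930, mean = 17.2222
Σfm² = 18126
Σf(m − x̄)² = Σfm² − (Σfm)²/n = 18126 − 930²/54 = 2109.3333
Sample variance = 2109.3333 / 53 = 39.7987
Standard deviation = √39.7987 = 6.3086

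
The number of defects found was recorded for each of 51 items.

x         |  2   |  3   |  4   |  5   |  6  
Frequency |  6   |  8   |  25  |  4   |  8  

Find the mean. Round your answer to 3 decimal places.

4.000

Values: 2, 3, 4, 5, 6
Σfx = 6×2 + 8×3 + 25×4 + 4×5 + 8×6 = 204
n = Σf = 51
Mean = 204 / 51 = 4.0000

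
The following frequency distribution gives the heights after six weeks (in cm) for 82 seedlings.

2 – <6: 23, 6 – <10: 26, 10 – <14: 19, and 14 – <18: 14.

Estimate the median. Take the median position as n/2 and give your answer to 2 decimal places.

Cumulative frequencies: 23, 49, 68, 82
n = 82; position = n/2 = 41.
This falls in the class 6 – <10: L = 6, F = 23, f = 26, h = 4.
Median ≈ 6 + ((41 − 23) / 26) × 4 = 8.7692

8.77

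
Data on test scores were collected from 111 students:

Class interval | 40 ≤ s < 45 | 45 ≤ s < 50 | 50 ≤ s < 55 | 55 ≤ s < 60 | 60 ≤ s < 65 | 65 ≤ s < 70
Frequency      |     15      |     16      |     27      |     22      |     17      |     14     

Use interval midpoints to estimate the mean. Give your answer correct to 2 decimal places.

54.84

Midpoints: 42.5, 47.5, 52.5, 57.5, 62.5, 67.5
Σfm = 15×42.5 + 16×47.5 + 27×52.5 + 22×57.5 + 17×62.5 + 14×67.5 = 6087.5
n = Σf = 111
Mean = 6087.5 / 111 = 54.8423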